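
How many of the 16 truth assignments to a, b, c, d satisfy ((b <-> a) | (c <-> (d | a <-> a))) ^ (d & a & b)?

10

a  b  c  d  |  φ
T  T  T  T  |  F
T  T  T  F  |  T
T  T  F  T  |  F
T  T  F  F  |  T
T  F  T  T  |  T
T  F  T  F  |  T
T  F  F  T  |  F
T  F  F  F  |  F
F  T  T  T  |  F
F  T  T  F  |  T
F  T  F  T  |  T
F  T  F  F  |  F
F  F  T  T  |  T
F  F  T  F  |  T
F  F  F  T  |  T
F  F  F  F  |  T
The formula is true on 10 of the 16 rows.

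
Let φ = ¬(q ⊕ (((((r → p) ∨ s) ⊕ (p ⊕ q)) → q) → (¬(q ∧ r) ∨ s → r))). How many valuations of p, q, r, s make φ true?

  p   |   q   |   r   |   s   |   φ  
----- | ----- | ----- | ----- | -----
 True |  True |  True |  True |  True
 True |  True |  True | False |  True
 True |  True | False |  True | False
 True |  True | False | False | False
 True | False |  True |  True | False
 True | False |  True | False | False
 True | False | False |  True |  True
 True | False | False | False |  True
False |  True |  True |  True |  True
False |  True |  True | False |  True
False |  True | False |  True | False
False |  True | False | False | False
False | False |  True |  True | False
False | False |  True | False | False
False | False | False |  True | False
False | False | False | False | False
The formula is true on 6 of the 16 rows.

6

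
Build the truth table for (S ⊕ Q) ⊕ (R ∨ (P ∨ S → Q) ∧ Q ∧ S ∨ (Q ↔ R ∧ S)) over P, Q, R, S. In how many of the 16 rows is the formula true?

10

P | Q | R | S || φ
F | F | F | F || T
F | F | F | T || F
F | F | T | F || T
F | F | T | T || F
F | T | F | F || T
F | T | F | T || T
F | T | T | F || F
F | T | T | T || T
T | F | F | F || T
T | F | F | T || F
T | F | T | F || T
T | F | T | T || F
T | T | F | F || T
T | T | F | T || T
T | T | T | F || F
T | T | T | T || T
The formula is true on 10 of the 16 rows.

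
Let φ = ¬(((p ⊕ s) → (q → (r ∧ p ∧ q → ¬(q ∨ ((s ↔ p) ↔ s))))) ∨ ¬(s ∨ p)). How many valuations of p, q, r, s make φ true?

p | q | r | s || (p ⊕ s) | (p ∧ q) | (r ∧ (p ∧ q)) | (s ↔ p) | ((s ↔ p) ↔ s) | (q ∨ ((s ↔ p) ↔ s)) | ¬(q ∨ ((s ↔ p) ↔ s)) | (s ∨ p) | ¬(s ∨ p) | φ
1 | 1 | 1 | 1 ||    0    |    1    |       1       |    1    |       1       |          1          |          0           |    1    |    0     | 0
1 | 1 | 1 | 0 ||    1    |    1    |       1       |    0    |       1       |          1          |          0           |    1    |    0     | 1
1 | 1 | 0 | 1 ||    0    |    1    |       0       |    1    |       1       |          1          |          0           |    1    |    0     | 0
1 | 1 | 0 | 0 ||    1    |    1    |       0       |    0    |       1       |          1          |          0           |    1    |    0     | 0
1 | 0 | 1 | 1 ||    0    |    0    |       0       |    1    |       1       |          1          |          0           |    1    |    0     | 0
1 | 0 | 1 | 0 ||    1    |    0    |       0       |    0    |       1       |          1          |          0           |    1    |    0     | 0
1 | 0 | 0 | 1 ||    0    |    0    |       0       |    1    |       1       |          1          |          0           |    1    |    0     | 0
1 | 0 | 0 | 0 ||    1    |    0    |       0       |    0    |       1       |          1          |          0           |    1    |    0     | 0
0 | 1 | 1 | 1 ||    1    |    0    |       0       |    0    |       0       |          1          |          0           |    1    |    0     | 0
0 | 1 | 1 | 0 ||    0    |    0    |       0       |    1    |       0       |          1          |          0           |    0    |    1     | 0
0 | 1 | 0 | 1 ||    1    |    0    |       0       |    0    |       0       |          1          |          0           |    1    |    0     | 0
0 | 1 | 0 | 0 ||    0    |    0    |       0       |    1    |       0       |          1          |          0           |    0    |    1     | 0
0 | 0 | 1 | 1 ||    1    |    0    |       0       |    0    |       0       |          0          |          1           |    1    |    0     | 0
0 | 0 | 1 | 0 ||    0    |    0    |       0       |    1    |       0       |          0          |          1           |    0    |    1     | 0
0 | 0 | 0 | 1 ||    1    |    0    |       0       |    0    |       0       |          0          |          1           |    1    |    0     | 0
0 | 0 | 0 | 0 ||    0    |    0    |       0       |    1    |       0       |          0          |          1           |    0    |    1     | 0
The formula is true on 1 of the 16 rows.

1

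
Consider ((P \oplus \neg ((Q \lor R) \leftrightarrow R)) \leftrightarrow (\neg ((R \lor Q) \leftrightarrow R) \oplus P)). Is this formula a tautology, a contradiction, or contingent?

tautology

  P      Q      R    |  (Q \lor R)  (R \lor Q)    φ  
 True   True   True  |     True        True      True
 True   True  False  |     True        True      True
 True  False   True  |     True        True      True
 True  False  False  |    False       False      True
False   True   True  |     True        True      True
False   True  False  |     True        True      True
False  False   True  |     True        True      True
False  False  False  |    False       False      True
Every row is True, so the formula is a tautology.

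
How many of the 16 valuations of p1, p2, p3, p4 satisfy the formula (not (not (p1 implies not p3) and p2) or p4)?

p1  p2  p3  p4  |  φ
T   T   T   T   |  T
T   T   T   F   |  F
T   T   F   T   |  T
T   T   F   F   |  T
T   F   T   T   |  T
T   F   T   F   |  T
T   F   F   T   |  T
T   F   F   F   |  T
F   T   T   T   |  T
F   T   T   F   |  T
F   T   F   T   |  T
F   T   F   F   |  T
F   F   T   T   |  T
F   F   T   F   |  T
F   F   F   T   |  T
F   F   F   F   |  T
The formula is true on 15 of the 16 rows.

15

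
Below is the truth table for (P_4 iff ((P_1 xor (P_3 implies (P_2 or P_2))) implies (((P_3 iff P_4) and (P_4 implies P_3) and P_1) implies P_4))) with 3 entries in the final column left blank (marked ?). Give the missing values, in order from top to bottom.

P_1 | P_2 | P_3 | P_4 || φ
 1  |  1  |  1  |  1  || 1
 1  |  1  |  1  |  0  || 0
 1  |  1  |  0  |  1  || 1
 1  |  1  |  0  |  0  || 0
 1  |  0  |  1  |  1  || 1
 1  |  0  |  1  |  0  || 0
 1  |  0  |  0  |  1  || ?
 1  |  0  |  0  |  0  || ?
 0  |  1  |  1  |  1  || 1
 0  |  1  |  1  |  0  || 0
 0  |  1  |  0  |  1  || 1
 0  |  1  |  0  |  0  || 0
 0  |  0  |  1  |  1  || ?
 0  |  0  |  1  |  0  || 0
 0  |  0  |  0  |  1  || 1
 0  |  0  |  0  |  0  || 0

Row P_1=1, P_2=0, P_3=0, P_4=1: ((P_1 xor (P_3 implies (P_2 or P_2))) implies (((P_3 iff P_4) and (P_4 implies P_3) and P_1) implies P_4)) = 1, so the formula = 1.
Row P_1=1, P_2=0, P_3=0, P_4=0: ((P_1 xor (P_3 implies (P_2 or P_2))) implies (((P_3 iff P_4) and (P_4 implies P_3) and P_1) implies P_4)) = 1, so the formula = 0.
Row P_1=0, P_2=0, P_3=1, P_4=1: ((P_1 xor (P_3 implies (P_2 or P_2))) implies (((P_3 iff P_4) and (P_4 implies P_3) and P_1) implies P_4)) = 1, so the formula = 1.

1, 0, 1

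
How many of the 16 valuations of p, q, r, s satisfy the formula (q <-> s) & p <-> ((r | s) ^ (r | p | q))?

10

p | q | r | s || φ
1 | 1 | 1 | 1 || 0
1 | 1 | 1 | 0 || 1
1 | 1 | 0 | 1 || 0
1 | 1 | 0 | 0 || 0
1 | 0 | 1 | 1 || 1
1 | 0 | 1 | 0 || 0
1 | 0 | 0 | 1 || 1
1 | 0 | 0 | 0 || 1
0 | 1 | 1 | 1 || 1
0 | 1 | 1 | 0 || 1
0 | 1 | 0 | 1 || 1
0 | 1 | 0 | 0 || 0
0 | 0 | 1 | 1 || 1
0 | 0 | 1 | 0 || 1
0 | 0 | 0 | 1 || 0
0 | 0 | 0 | 0 || 1
The formula is true on 10 of the 16 rows.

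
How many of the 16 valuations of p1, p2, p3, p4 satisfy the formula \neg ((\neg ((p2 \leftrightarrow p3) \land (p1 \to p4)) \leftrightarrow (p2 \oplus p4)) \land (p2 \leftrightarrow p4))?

13

p1 | p2 | p3 | p4 | φ
-- | -- | -- | -- | -
T  | T  | T  | T  | F
T  | T  | T  | F  | T
T  | T  | F  | T  | T
T  | T  | F  | F  | T
T  | F  | T  | T  | T
T  | F  | T  | F  | T
T  | F  | F  | T  | T
T  | F  | F  | F  | T
F  | T  | T  | T  | F
F  | T  | T  | F  | T
F  | T  | F  | T  | T
F  | T  | F  | F  | T
F  | F  | T  | T  | T
F  | F  | T  | F  | T
F  | F  | F  | T  | T
F  | F  | F  | F  | F
The formula is true on 13 of the 16 rows.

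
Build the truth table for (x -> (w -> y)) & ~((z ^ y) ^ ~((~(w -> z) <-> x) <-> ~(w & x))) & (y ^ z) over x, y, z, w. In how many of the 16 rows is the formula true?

x | y | z | w | (w -> y) | (x -> (w -> y)) | (z ^ y) | (w -> z) | ~(w -> z) | (~(w -> z) <-> x) | (w & x) | ~(w & x) | (y ^ z) | φ
- | - | - | - | -------- | --------------- | ------- | -------- | --------- | ----------------- | ------- | -------- | ------- | -
T | T | T | T |    T     |        T        |    F    |    T     |     F     |         F         |    T    |    F     |    F    | F
T | T | T | F |    T     |        T        |    F    |    T     |     F     |         F         |    F    |    T     |    F    | F
T | T | F | T |    T     |        T        |    T    |    F     |     T     |         T         |    T    |    F     |    T    | T
T | T | F | F |    T     |        T        |    T    |    T     |     F     |         F         |    F    |    T     |    T    | T
T | F | T | T |    F     |        F        |    T    |    T     |     F     |         F         |    T    |    F     |    T    | F
T | F | T | F |    T     |        T        |    T    |    T     |     F     |         F         |    F    |    T     |    T    | T
T | F | F | T |    F     |        F        |    F    |    F     |     T     |         T         |    T    |    F     |    F    | F
T | F | F | F |    T     |        T        |    F    |    T     |     F     |         F         |    F    |    T     |    F    | F
F | T | T | T |    T     |        T        |    F    |    T     |     F     |         T         |    F    |    T     |    F    | F
F | T | T | F |    T     |        T        |    F    |    T     |     F     |         T         |    F    |    T     |    F    | F
F | T | F | T |    T     |        T        |    T    |    F     |     T     |         F         |    F    |    T     |    T    | T
F | T | F | F |    T     |        T        |    T    |    T     |     F     |         T         |    F    |    T     |    T    | F
F | F | T | T |    F     |        T        |    T    |    T     |     F     |         T         |    F    |    T     |    T    | F
F | F | T | F |    T     |        T        |    T    |    T     |     F     |         T         |    F    |    T     |    T    | F
F | F | F | T |    F     |        T        |    F    |    F     |     T     |         F         |    F    |    T     |    F    | F
F | F | F | F |    T     |        T        |    F    |    T     |     F     |         T         |    F    |    T     |    F    | F
The formula is true on 4 of the 16 rows.

4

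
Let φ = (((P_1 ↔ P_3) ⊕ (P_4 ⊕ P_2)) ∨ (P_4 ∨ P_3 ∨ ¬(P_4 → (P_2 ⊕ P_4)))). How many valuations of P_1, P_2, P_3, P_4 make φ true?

14

P_1 | P_2 | P_3 | P_4 | φ
--- | --- | --- | --- | -
 T  |  T  |  T  |  T  | T
 T  |  T  |  T  |  F  | T
 T  |  T  |  F  |  T  | T
 T  |  T  |  F  |  F  | T
 T  |  F  |  T  |  T  | T
 T  |  F  |  T  |  F  | T
 T  |  F  |  F  |  T  | T
 T  |  F  |  F  |  F  | F
 F  |  T  |  T  |  T  | T
 F  |  T  |  T  |  F  | T
 F  |  T  |  F  |  T  | T
 F  |  T  |  F  |  F  | F
 F  |  F  |  T  |  T  | T
 F  |  F  |  T  |  F  | T
 F  |  F  |  F  |  T  | T
 F  |  F  |  F  |  F  | T
The formula is true on 14 of the 16 rows.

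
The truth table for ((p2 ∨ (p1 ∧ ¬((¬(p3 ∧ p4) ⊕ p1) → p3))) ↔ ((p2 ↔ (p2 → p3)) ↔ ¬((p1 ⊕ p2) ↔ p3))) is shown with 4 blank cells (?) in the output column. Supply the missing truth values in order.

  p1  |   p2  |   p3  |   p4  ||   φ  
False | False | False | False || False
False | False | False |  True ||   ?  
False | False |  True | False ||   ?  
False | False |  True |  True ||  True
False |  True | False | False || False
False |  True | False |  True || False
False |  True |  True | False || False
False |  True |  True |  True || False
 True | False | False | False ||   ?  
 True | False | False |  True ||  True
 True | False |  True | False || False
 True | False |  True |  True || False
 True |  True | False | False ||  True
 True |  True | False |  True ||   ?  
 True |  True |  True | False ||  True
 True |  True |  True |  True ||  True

Row p1=False, p2=False, p3=False, p4=True: (p2 ∨ (p1 ∧ ¬((¬(p3 ∧ p4) ⊕ p1) → p3))) = False, ((p2 ↔ (p2 → p3)) ↔ ¬((p1 ⊕ p2) ↔ p3)) = True, so the formula = False.
Row p1=False, p2=False, p3=True, p4=False: (p2 ∨ (p1 ∧ ¬((¬(p3 ∧ p4) ⊕ p1) → p3))) = False, ((p2 ↔ (p2 → p3)) ↔ ¬((p1 ⊕ p2) ↔ p3)) = False, so the formula = True.
Row p1=True, p2=False, p3=False, p4=False: (p2 ∨ (p1 ∧ ¬((¬(p3 ∧ p4) ⊕ p1) → p3))) = False, ((p2 ↔ (p2 → p3)) ↔ ¬((p1 ⊕ p2) ↔ p3)) = False, so the formula = True.
Row p1=True, p2=True, p3=False, p4=True: (p2 ∨ (p1 ∧ ¬((¬(p3 ∧ p4) ⊕ p1) → p3))) = True, ((p2 ↔ (p2 → p3)) ↔ ¬((p1 ⊕ p2) ↔ p3)) = True, so the formula = True.

False, True, True, True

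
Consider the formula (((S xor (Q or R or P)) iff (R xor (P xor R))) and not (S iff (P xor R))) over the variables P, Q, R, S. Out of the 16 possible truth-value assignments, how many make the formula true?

3

P | Q | R | S | φ
- | - | - | - | -
F | F | F | F | F
F | F | F | T | F
F | F | T | F | F
F | F | T | T | F
F | T | F | F | F
F | T | F | T | T
F | T | T | F | F
F | T | T | T | F
T | F | F | F | T
T | F | F | T | F
T | F | T | F | F
T | F | T | T | F
T | T | F | F | T
T | T | F | T | F
T | T | T | F | F
T | T | T | T | F
The formula is true on 3 of the 16 rows.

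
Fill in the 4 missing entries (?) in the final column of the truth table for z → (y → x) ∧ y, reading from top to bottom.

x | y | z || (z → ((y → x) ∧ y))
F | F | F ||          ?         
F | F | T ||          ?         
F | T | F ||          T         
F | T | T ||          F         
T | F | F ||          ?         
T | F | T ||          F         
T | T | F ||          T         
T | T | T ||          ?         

Row x=F, y=F, z=F: ((y → x) ∧ y) = F, so (z → ((y → x) ∧ y)) = T.
Row x=F, y=F, z=T: ((y → x) ∧ y) = F, so (z → ((y → x) ∧ y)) = F.
Row x=T, y=F, z=F: ((y → x) ∧ y) = F, so (z → ((y → x) ∧ y)) = T.
Row x=T, y=T, z=T: ((y → x) ∧ y) = T, so (z → ((y → x) ∧ y)) = T.

T, F, T, T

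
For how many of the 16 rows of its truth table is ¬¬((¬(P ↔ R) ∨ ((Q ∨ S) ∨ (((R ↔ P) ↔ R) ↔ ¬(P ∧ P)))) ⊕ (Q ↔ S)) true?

10

P  Q  R  S  |  φ
T  T  T  T  |  F
T  T  T  F  |  T
T  T  F  T  |  F
T  T  F  F  |  T
T  F  T  T  |  T
T  F  T  F  |  T
T  F  F  T  |  T
T  F  F  F  |  F
F  T  T  T  |  F
F  T  T  F  |  T
F  T  F  T  |  F
F  T  F  F  |  T
F  F  T  T  |  T
F  F  T  F  |  F
F  F  F  T  |  T
F  F  F  F  |  T
The formula is true on 10 of the 16 rows.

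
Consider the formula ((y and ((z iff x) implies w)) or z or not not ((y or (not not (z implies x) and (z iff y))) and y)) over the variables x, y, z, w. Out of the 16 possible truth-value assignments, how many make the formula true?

12

x | y | z | w | φ
- | - | - | - | -
0 | 0 | 0 | 0 | 0
0 | 0 | 0 | 1 | 0
0 | 0 | 1 | 0 | 1
0 | 0 | 1 | 1 | 1
0 | 1 | 0 | 0 | 1
0 | 1 | 0 | 1 | 1
0 | 1 | 1 | 0 | 1
0 | 1 | 1 | 1 | 1
1 | 0 | 0 | 0 | 0
1 | 0 | 0 | 1 | 0
1 | 0 | 1 | 0 | 1
1 | 0 | 1 | 1 | 1
1 | 1 | 0 | 0 | 1
1 | 1 | 0 | 1 | 1
1 | 1 | 1 | 0 | 1
1 | 1 | 1 | 1 | 1
The formula is true on 12 of the 16 rows.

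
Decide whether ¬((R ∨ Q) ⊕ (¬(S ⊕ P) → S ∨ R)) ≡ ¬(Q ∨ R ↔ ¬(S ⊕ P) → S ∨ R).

P  Q  R  S  |  φ  ψ
T  T  T  T  |  T  F
T  T  T  F  |  T  F
T  T  F  T  |  T  F
T  T  F  F  |  T  F
T  F  T  T  |  T  F
T  F  T  F  |  T  F
T  F  F  T  |  F  T
T  F  F  F  |  F  T
F  T  T  T  |  T  F
F  T  T  F  |  T  F
F  T  F  T  |  T  F
F  T  F  F  |  F  T
F  F  T  T  |  T  F
F  F  T  F  |  T  F
F  F  F  T  |  F  T
F  F  F  F  |  T  F
The columns differ at P=T, Q=T, R=T, S=T (φ=T, ψ=F), so they are not equivalent.

not equivalent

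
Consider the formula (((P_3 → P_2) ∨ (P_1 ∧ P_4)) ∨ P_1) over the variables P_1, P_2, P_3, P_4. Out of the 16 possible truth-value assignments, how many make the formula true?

P_1 | P_2 | P_3 | P_4 | (P_3 → P_2) | (P_1 ∧ P_4) | ((P_3 → P_2) ∨ (P_1 ∧ P_4)) | φ
--- | --- | --- | --- | ----------- | ----------- | --------------------------- | -
 F  |  F  |  F  |  F  |      T      |      F      |              T              | T
 F  |  F  |  F  |  T  |      T      |      F      |              T              | T
 F  |  F  |  T  |  F  |      F      |      F      |              F              | F
 F  |  F  |  T  |  T  |      F      |      F      |              F              | F
 F  |  T  |  F  |  F  |      T      |      F      |              T              | T
 F  |  T  |  F  |  T  |      T      |      F      |              T              | T
 F  |  T  |  T  |  F  |      T      |      F      |              T              | T
 F  |  T  |  T  |  T  |      T      |      F      |              T              | T
 T  |  F  |  F  |  F  |      T      |      F      |              T              | T
 T  |  F  |  F  |  T  |      T      |      T      |              T              | T
 T  |  F  |  T  |  F  |      F      |      F      |              F              | T
 T  |  F  |  T  |  T  |      F      |      T      |              T              | T
 T  |  T  |  F  |  F  |      T      |      F      |              T              | T
 T  |  T  |  F  |  T  |      T      |      T      |              T              | T
 T  |  T  |  T  |  F  |      T      |      F      |              T              | T
 T  |  T  |  T  |  T  |      T      |      T      |              T              | T
The formula is true on 14 of the 16 rows.

14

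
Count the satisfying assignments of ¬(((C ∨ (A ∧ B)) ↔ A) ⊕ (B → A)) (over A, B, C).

A | B | C | φ
- | - | - | -
F | F | F | T
F | F | T | F
F | T | F | F
F | T | T | T
T | F | F | F
T | F | T | T
T | T | F | T
T | T | T | T
The formula is true on 5 of the 8 rows.

5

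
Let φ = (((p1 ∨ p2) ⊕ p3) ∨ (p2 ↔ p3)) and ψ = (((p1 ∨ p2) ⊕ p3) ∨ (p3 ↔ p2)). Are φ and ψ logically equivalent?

equivalent

p1 | p2 | p3 | φ | ψ
-- | -- | -- | - | -
T  | T  | T  | T | T
T  | T  | F  | T | T
T  | F  | T  | F | F
T  | F  | F  | T | T
F  | T  | T  | T | T
F  | T  | F  | T | T
F  | F  | T  | T | T
F  | F  | F  | T | T
The columns for φ and ψ agree on every row, so they are logically equivalent.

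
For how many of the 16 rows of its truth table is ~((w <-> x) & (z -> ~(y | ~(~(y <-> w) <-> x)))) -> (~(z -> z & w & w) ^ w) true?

14

x  y  z  w     (w <-> x)  (y <-> w)  ~(y <-> w)  (~(y <-> w) <-> x)  ~(~(y <-> w) <-> x)  (y | ~(~(y <-> w) <-> x))  ~(y | ~(~(y <-> w) <-> x))  (z & w & w)  (z -> (z & w & w))  ~(z -> (z & w & w))  (~(z -> (z & w & w)) ^ w)  φ
T  T  T  T         T          T          F               F                    T                       T                          F                    T               T                    F                       T              T
T  T  T  F         F          F          T               T                    F                       T                          F                    F               F                    T                       T              T
T  T  F  T         T          T          F               F                    T                       T                          F                    F               T                    F                       T              T
T  T  F  F         F          F          T               T                    F                       T                          F                    F               T                    F                       F              F
T  F  T  T         T          F          T               T                    F                       F                          T                    T               T                    F                       T              T
T  F  T  F         F          T          F               F                    T                       T                          F                    F               F                    T                       T              T
T  F  F  T         T          F          T               T                    F                       F                          T                    F               T                    F                       T              T
T  F  F  F         F          T          F               F                    T                       T                          F                    F               T                    F                       F              F
F  T  T  T         F          T          F               T                    F                       T                          F                    T               T                    F                       T              T
F  T  T  F         T          F          T               F                    T                       T                          F                    F               F                    T                       T              T
F  T  F  T         F          T          F               T                    F                       T                          F                    F               T                    F                       T              T
F  T  F  F         T          F          T               F                    T                       T                          F                    F               T                    F                       F              T
F  F  T  T         F          F          T               F                    T                       T                          F                    T               T                    F                       T              T
F  F  T  F         T          T          F               T                    F                       F                          T                    F               F                    T                       T              T
F  F  F  T         F          F          T               F                    T                       T                          F                    F               T                    F                       T              T
F  F  F  F         T          T          F               T                    F                       F                          T                    F               T                    F                       F              T
The formula is true on 14 of the 16 rows.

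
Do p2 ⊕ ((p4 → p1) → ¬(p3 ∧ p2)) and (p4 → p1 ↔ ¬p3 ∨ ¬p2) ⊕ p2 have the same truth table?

p1 | p2 | p3 | p4 | φ | ψ
-- | -- | -- | -- | - | -
1  | 1  | 1  | 1  | 1 | 1
1  | 1  | 1  | 0  | 1 | 1
1  | 1  | 0  | 1  | 0 | 0
1  | 1  | 0  | 0  | 0 | 0
1  | 0  | 1  | 1  | 1 | 1
1  | 0  | 1  | 0  | 1 | 1
1  | 0  | 0  | 1  | 1 | 1
1  | 0  | 0  | 0  | 1 | 1
0  | 1  | 1  | 1  | 0 | 0
0  | 1  | 1  | 0  | 1 | 1
0  | 1  | 0  | 1  | 0 | 1
0  | 1  | 0  | 0  | 0 | 0
0  | 0  | 1  | 1  | 1 | 0
0  | 0  | 1  | 0  | 1 | 1
0  | 0  | 0  | 1  | 1 | 0
0  | 0  | 0  | 0  | 1 | 1
The columns differ at p1=0, p2=1, p3=0, p4=1 (φ=0, ψ=1), so they are not equivalent.

not equivalent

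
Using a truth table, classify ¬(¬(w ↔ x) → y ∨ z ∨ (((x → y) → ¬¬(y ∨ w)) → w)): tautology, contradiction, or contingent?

contingent

x | y | z | w || φ
F | F | F | F || F
F | F | F | T || F
F | F | T | F || F
F | F | T | T || F
F | T | F | F || F
F | T | F | T || F
F | T | T | F || F
F | T | T | T || F
T | F | F | F || T
T | F | F | T || F
T | F | T | F || F
T | F | T | T || F
T | T | F | F || F
T | T | F | T || F
T | T | T | F || F
T | T | T | T || F
1 of 16 rows are T, so the formula is contingent.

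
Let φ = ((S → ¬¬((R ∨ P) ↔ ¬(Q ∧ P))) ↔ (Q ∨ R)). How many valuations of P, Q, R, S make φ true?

10

P  Q  R  S  |  φ
F  F  F  F  |  F
F  F  F  T  |  T
F  F  T  F  |  T
F  F  T  T  |  T
F  T  F  F  |  T
F  T  F  T  |  F
F  T  T  F  |  T
F  T  T  T  |  T
T  F  F  F  |  F
T  F  F  T  |  F
T  F  T  F  |  T
T  F  T  T  |  T
T  T  F  F  |  T
T  T  F  T  |  F
T  T  T  F  |  T
T  T  T  T  |  F
The formula is true on 10 of the 16 rows.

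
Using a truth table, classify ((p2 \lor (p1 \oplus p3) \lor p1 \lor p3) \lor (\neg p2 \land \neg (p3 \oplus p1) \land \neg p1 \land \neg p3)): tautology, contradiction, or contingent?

tautology

  p1  |   p2  |   p3  | (p1 \oplus p3) | \neg p2 | (p3 \oplus p1) | \neg (p3 \oplus p1) | \neg p1 | \neg p3 |   φ  
----- | ----- | ----- | -------------- | ------- | -------------- | ------------------- | ------- | ------- | -----
False | False | False |     False      |   True  |     False      |         True        |   True  |   True  |  True
False | False |  True |      True      |   True  |      True      |        False        |   True  |  False  |  True
False |  True | False |     False      |  False  |     False      |         True        |   True  |   True  |  True
False |  True |  True |      True      |  False  |      True      |        False        |   True  |  False  |  True
 True | False | False |      True      |   True  |      True      |        False        |  False  |   True  |  True
 True | False |  True |     False      |   True  |     False      |         True        |  False  |  False  |  True
 True |  True | False |      True      |  False  |      True      |        False        |  False  |   True  |  True
 True |  True |  True |     False      |  False  |     False      |         True        |  False  |  False  |  True
Every row is True, so the formula is a tautology.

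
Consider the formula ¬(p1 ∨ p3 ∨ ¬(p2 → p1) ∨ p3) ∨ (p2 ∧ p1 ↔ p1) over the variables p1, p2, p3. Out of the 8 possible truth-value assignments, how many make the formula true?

6

p1 | p2 | p3 || φ
F  | F  | F  || T
F  | F  | T  || T
F  | T  | F  || T
F  | T  | T  || T
T  | F  | F  || F
T  | F  | T  || F
T  | T  | F  || T
T  | T  | T  || T
The formula is true on 6 of the 8 rows.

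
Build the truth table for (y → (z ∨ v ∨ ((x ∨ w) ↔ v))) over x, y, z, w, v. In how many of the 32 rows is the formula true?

x | y | z | w | v | (y → (z ∨ v ∨ ((x ∨ w) ↔ v)))
- | - | - | - | - | -----------------------------
T | T | T | T | T |               T              
T | T | T | T | F |               T              
T | T | T | F | T |               T              
T | T | T | F | F |               T              
T | T | F | T | T |               T              
T | T | F | T | F |               F              
T | T | F | F | T |               T              
T | T | F | F | F |               F              
T | F | T | T | T |               T              
T | F | T | T | F |               T              
T | F | T | F | T |               T              
T | F | T | F | F |               T              
T | F | F | T | T |               T              
T | F | F | T | F |               T              
T | F | F | F | T |               T              
T | F | F | F | F |               T              
F | T | T | T | T |               T              
F | T | T | T | F |               T              
F | T | T | F | T |               T              
F | T | T | F | F |               T              
F | T | F | T | T |               T              
F | T | F | T | F |               F              
F | T | F | F | T |               T              
F | T | F | F | F |               T              
F | F | T | T | T |               T              
F | F | T | T | F |               T              
F | F | T | F | T |               T              
F | F | T | F | F |               T              
F | F | F | T | T |               T              
F | F | F | T | F |               T              
F | F | F | F | T |               T              
F | F | F | F | F |               T              
The formula is true on 29 of the 32 rows.

29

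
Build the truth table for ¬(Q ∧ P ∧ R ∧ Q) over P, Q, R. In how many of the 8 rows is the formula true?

7

P  Q  R  |  (Q ∧ P ∧ R ∧ Q)  ¬(Q ∧ P ∧ R ∧ Q)
T  T  T  |         T                F        
T  T  F  |         F                T        
T  F  T  |         F                T        
T  F  F  |         F                T        
F  T  T  |         F                T        
F  T  F  |         F                T        
F  F  T  |         F                T        
F  F  F  |         F                T        
The formula is true on 7 of the 8 rows.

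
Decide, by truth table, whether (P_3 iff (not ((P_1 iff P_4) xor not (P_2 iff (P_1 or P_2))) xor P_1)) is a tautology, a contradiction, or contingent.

contingent

P_1 | P_2 | P_3 | P_4 || (P_1 iff P_4) | (P_1 or P_2) | (P_2 iff (P_1 or P_2)) | not (P_2 iff (P_1 or P_2)) | φ
 F  |  F  |  F  |  F  ||       T       |      F       |           T            |             F              | T
 F  |  F  |  F  |  T  ||       F       |      F       |           T            |             F              | F
 F  |  F  |  T  |  F  ||       T       |      F       |           T            |             F              | F
 F  |  F  |  T  |  T  ||       F       |      F       |           T            |             F              | T
 F  |  T  |  F  |  F  ||       T       |      T       |           T            |             F              | T
 F  |  T  |  F  |  T  ||       F       |      T       |           T            |             F              | F
 F  |  T  |  T  |  F  ||       T       |      T       |           T            |             F              | F
 F  |  T  |  T  |  T  ||       F       |      T       |           T            |             F              | T
 T  |  F  |  F  |  F  ||       F       |      T       |           F            |             T              | F
 T  |  F  |  F  |  T  ||       T       |      T       |           F            |             T              | T
 T  |  F  |  T  |  F  ||       F       |      T       |           F            |             T              | T
 T  |  F  |  T  |  T  ||       T       |      T       |           F            |             T              | F
 T  |  T  |  F  |  F  ||       F       |      T       |           T            |             F              | T
 T  |  T  |  F  |  T  ||       T       |      T       |           T            |             F              | F
 T  |  T  |  T  |  F  ||       F       |      T       |           T            |             F              | F
 T  |  T  |  T  |  T  ||       T       |      T       |           T            |             F              | T
8 of 16 rows are T, so the formula is contingent.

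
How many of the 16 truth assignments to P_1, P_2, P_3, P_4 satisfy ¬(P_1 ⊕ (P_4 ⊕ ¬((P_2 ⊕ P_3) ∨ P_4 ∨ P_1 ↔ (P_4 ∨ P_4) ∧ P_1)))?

 P_1  |  P_2  |  P_3  |  P_4  || (P_2 ⊕ P_3) | ((P_2 ⊕ P_3) ∨ P_4 ∨ P_1) | (P_4 ∨ P_4) | ((P_4 ∨ P_4) ∧ P_1) |   φ  
 True |  True |  True |  True ||    False    |            True           |     True    |         True        |  True
 True |  True |  True | False ||    False    |            True           |    False    |        False        |  True
 True |  True | False |  True ||     True    |            True           |     True    |         True        |  True
 True |  True | False | False ||     True    |            True           |    False    |        False        |  True
 True | False |  True |  True ||     True    |            True           |     True    |         True        |  True
 True | False |  True | False ||     True    |            True           |    False    |        False        |  True
 True | False | False |  True ||    False    |            True           |     True    |         True        |  True
 True | False | False | False ||    False    |            True           |    False    |        False        |  True
False |  True |  True |  True ||    False    |            True           |     True    |        False        |  True
False |  True |  True | False ||    False    |           False           |    False    |        False        |  True
False |  True | False |  True ||     True    |            True           |     True    |        False        |  True
False |  True | False | False ||     True    |            True           |    False    |        False        | False
False | False |  True |  True ||     True    |            True           |     True    |        False        |  True
False | False |  True | False ||     True    |            True           |    False    |        False        | False
False | False | False |  True ||    False    |            True           |     True    |        False        |  True
False | False | False | False ||    False    |           False           |    False    |        False        |  True
The formula is true on 14 of the 16 rows.

14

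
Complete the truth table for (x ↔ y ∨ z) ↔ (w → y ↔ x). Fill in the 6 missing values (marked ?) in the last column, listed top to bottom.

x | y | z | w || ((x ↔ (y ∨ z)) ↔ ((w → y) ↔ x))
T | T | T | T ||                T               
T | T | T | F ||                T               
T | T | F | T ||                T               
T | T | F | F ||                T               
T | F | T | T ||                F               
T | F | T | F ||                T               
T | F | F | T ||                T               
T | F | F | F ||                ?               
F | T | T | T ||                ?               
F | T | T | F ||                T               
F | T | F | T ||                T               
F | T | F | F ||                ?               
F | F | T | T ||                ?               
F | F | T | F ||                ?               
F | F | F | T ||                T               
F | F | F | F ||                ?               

F, T, T, F, T, F

Row x=T, y=F, z=F, w=F: (x ↔ y ∨ z) = F, (w → y ↔ x) = T, so ((x ↔ (y ∨ z)) ↔ ((w → y) ↔ x)) = F.
Row x=F, y=T, z=T, w=T: (x ↔ y ∨ z) = F, (w → y ↔ x) = F, so ((x ↔ (y ∨ z)) ↔ ((w → y) ↔ x)) = T.
Row x=F, y=T, z=F, w=F: (x ↔ y ∨ z) = F, (w → y ↔ x) = F, so ((x ↔ (y ∨ z)) ↔ ((w → y) ↔ x)) = T.
Row x=F, y=F, z=T, w=T: (x ↔ y ∨ z) = F, (w → y ↔ x) = T, so ((x ↔ (y ∨ z)) ↔ ((w → y) ↔ x)) = F.
Row x=F, y=F, z=T, w=F: (x ↔ y ∨ z) = F, (w → y ↔ x) = F, so ((x ↔ (y ∨ z)) ↔ ((w → y) ↔ x)) = T.
Row x=F, y=F, z=F, w=F: (x ↔ y ∨ z) = T, (w → y ↔ x) = F, so ((x ↔ (y ∨ z)) ↔ ((w → y) ↔ x)) = F.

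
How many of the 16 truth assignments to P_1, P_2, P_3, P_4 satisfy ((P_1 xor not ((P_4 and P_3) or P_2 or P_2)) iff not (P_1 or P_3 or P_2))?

10

P_1  P_2  P_3  P_4  |  φ
 T    T    T    T   |  F
 T    T    T    F   |  F
 T    T    F    T   |  F
 T    T    F    F   |  F
 T    F    T    T   |  F
 T    F    T    F   |  T
 T    F    F    T   |  T
 T    F    F    F   |  T
 F    T    T    T   |  T
 F    T    T    F   |  T
 F    T    F    T   |  T
 F    T    F    F   |  T
 F    F    T    T   |  T
 F    F    T    F   |  F
 F    F    F    T   |  T
 F    F    F    F   |  T
The formula is true on 10 of the 16 rows.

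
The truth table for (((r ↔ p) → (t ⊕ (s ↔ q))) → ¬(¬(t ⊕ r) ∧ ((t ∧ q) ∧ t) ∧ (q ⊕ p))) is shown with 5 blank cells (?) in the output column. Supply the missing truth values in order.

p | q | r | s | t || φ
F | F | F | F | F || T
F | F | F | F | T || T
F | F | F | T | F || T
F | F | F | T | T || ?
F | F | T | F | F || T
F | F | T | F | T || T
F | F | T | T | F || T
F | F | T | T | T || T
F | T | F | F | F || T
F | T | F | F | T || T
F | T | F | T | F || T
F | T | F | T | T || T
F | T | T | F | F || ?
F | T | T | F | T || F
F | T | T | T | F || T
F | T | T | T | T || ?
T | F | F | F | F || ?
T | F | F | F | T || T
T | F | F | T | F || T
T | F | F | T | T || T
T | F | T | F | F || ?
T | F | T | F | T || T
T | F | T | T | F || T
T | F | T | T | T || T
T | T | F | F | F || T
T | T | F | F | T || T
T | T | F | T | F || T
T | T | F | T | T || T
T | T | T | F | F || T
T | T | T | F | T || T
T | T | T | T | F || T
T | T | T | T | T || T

T, T, F, T, T

Row p=F, q=F, r=F, s=T, t=T: ((r ↔ p) → (t ⊕ (s ↔ q))) = T, ¬(¬(t ⊕ r) ∧ ((t ∧ q) ∧ t) ∧ (q ⊕ p)) = T, so the formula = T.
Row p=F, q=T, r=T, s=F, t=F: ((r ↔ p) → (t ⊕ (s ↔ q))) = T, ¬(¬(t ⊕ r) ∧ ((t ∧ q) ∧ t) ∧ (q ⊕ p)) = T, so the formula = T.
Row p=F, q=T, r=T, s=T, t=T: ((r ↔ p) → (t ⊕ (s ↔ q))) = T, ¬(¬(t ⊕ r) ∧ ((t ∧ q) ∧ t) ∧ (q ⊕ p)) = F, so the formula = F.
Row p=T, q=F, r=F, s=F, t=F: ((r ↔ p) → (t ⊕ (s ↔ q))) = T, ¬(¬(t ⊕ r) ∧ ((t ∧ q) ∧ t) ∧ (q ⊕ p)) = T, so the formula = T.
Row p=T, q=F, r=T, s=F, t=F: ((r ↔ p) → (t ⊕ (s ↔ q))) = T, ¬(¬(t ⊕ r) ∧ ((t ∧ q) ∧ t) ∧ (q ⊕ p)) = T, so the formula = T.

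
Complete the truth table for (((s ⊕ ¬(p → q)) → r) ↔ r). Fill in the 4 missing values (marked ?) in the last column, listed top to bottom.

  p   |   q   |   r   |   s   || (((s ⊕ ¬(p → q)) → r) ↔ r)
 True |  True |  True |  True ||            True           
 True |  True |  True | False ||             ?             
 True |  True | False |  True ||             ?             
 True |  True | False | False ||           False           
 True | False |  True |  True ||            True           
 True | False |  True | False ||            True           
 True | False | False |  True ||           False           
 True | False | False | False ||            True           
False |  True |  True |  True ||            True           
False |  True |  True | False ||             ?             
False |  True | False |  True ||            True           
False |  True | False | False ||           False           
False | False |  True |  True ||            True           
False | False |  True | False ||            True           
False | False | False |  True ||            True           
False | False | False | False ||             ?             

Row p=True, q=True, r=True, s=False: ((s ⊕ ¬(p → q)) → r) = True, so (((s ⊕ ¬(p → q)) → r) ↔ r) = True.
Row p=True, q=True, r=False, s=True: ((s ⊕ ¬(p → q)) → r) = False, so (((s ⊕ ¬(p → q)) → r) ↔ r) = True.
Row p=False, q=True, r=True, s=False: ((s ⊕ ¬(p → q)) → r) = True, so (((s ⊕ ¬(p → q)) → r) ↔ r) = True.
Row p=False, q=False, r=False, s=False: ((s ⊕ ¬(p → q)) → r) = True, so (((s ⊕ ¬(p → q)) → r) ↔ r) = False.

True, True, True, False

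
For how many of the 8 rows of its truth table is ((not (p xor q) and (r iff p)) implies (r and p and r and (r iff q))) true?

p | q | r || (p xor q) | not (p xor q) | (r iff p) | (r iff q) | φ
0 | 0 | 0 ||     0     |       1       |     1     |     1     | 0
0 | 0 | 1 ||     0     |       1       |     0     |     0     | 1
0 | 1 | 0 ||     1     |       0       |     1     |     0     | 1
0 | 1 | 1 ||     1     |       0       |     0     |     1     | 1
1 | 0 | 0 ||     1     |       0       |     0     |     1     | 1
1 | 0 | 1 ||     1     |       0       |     1     |     0     | 1
1 | 1 | 0 ||     0     |       1       |     0     |     0     | 1
1 | 1 | 1 ||     0     |       1       |     1     |     1     | 1
The formula is true on 7 of the 8 rows.

7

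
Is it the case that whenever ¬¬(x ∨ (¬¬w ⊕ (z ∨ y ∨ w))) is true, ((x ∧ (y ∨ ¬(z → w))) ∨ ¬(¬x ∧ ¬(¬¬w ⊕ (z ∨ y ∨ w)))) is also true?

x | y | z | w | φ | ψ
- | - | - | - | - | -
0 | 0 | 0 | 0 | 0 | 0
0 | 0 | 0 | 1 | 0 | 0
0 | 0 | 1 | 0 | 1 | 1
0 | 0 | 1 | 1 | 0 | 0
0 | 1 | 0 | 0 | 1 | 1
0 | 1 | 0 | 1 | 0 | 0
0 | 1 | 1 | 0 | 1 | 1
0 | 1 | 1 | 1 | 0 | 0
1 | 0 | 0 | 0 | 1 | 1
1 | 0 | 0 | 1 | 1 | 1
1 | 0 | 1 | 0 | 1 | 1
1 | 0 | 1 | 1 | 1 | 1
1 | 1 | 0 | 0 | 1 | 1
1 | 1 | 0 | 1 | 1 | 1
1 | 1 | 1 | 0 | 1 | 1
1 | 1 | 1 | 1 | 1 | 1
In every row where φ is true, ψ is also true, so φ ⊨ ψ.

yes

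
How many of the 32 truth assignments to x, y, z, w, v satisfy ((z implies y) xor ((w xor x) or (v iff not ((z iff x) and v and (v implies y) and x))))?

x  y  z  w  v  |  φ
T  T  T  T  T  |  T
T  T  T  T  F  |  T
T  T  T  F  T  |  F
T  T  T  F  F  |  F
T  T  F  T  T  |  F
T  T  F  T  F  |  T
T  T  F  F  T  |  F
T  T  F  F  F  |  F
T  F  T  T  T  |  T
T  F  T  T  F  |  F
T  F  T  F  T  |  T
T  F  T  F  F  |  T
T  F  F  T  T  |  F
T  F  F  T  F  |  T
T  F  F  F  T  |  F
T  F  F  F  F  |  F
F  T  T  T  T  |  F
F  T  T  T  F  |  F
F  T  T  F  T  |  F
F  T  T  F  F  |  T
F  T  F  T  T  |  F
F  T  F  T  F  |  F
F  T  F  F  T  |  F
F  T  F  F  F  |  T
F  F  T  T  T  |  T
F  F  T  T  F  |  T
F  F  T  F  T  |  T
F  F  T  F  F  |  F
F  F  F  T  T  |  F
F  F  F  T  F  |  F
F  F  F  F  T  |  F
F  F  F  F  F  |  T
The formula is true on 13 of the 32 rows.

13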